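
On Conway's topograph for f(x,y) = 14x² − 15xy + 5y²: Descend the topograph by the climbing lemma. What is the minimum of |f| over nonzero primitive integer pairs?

translate: b→13 (≡-15 mod 28), so (14,-15,5)→(14,13,4)
flip: (14,13,4)→(4,-13,14)
translate: b→3 (≡-13 mod 8), so (4,-13,14)→(4,3,4)
reduced (well bottom): (4,3,4) with a≤c, −a<b≤a
well minimum = a = 4

4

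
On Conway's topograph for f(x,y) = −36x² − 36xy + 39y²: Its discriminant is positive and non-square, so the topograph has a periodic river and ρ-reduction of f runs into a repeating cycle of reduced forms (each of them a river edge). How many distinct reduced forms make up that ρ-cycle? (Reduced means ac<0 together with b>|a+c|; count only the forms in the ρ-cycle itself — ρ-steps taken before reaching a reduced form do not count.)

D = 6912, ⌊√D⌋ = 83
descent: ρ → (39,36,-36)  [lands on river]
river: ρ → (-36,36,39)
river: ρ → (39,42,-33)
river: ρ → (-33,24,48)
river: ρ → (48,72,-9)
river: ρ → (-9,72,48)
river: ρ → (48,24,-33)
river: ρ → (-33,42,39)
ρ-cycle length = 8 (tail of 1 descent step not counted)

8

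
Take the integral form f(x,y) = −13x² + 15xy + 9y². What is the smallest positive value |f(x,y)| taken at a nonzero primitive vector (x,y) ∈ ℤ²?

river: ρ → (9,21,-7)
river: ρ → (-7,21,9)
river: ρ → (9,15,-13)
river: ρ → (-13,11,11)
river: ρ → (11,11,-13)
river: ρ → (-13,15,9)
closes: descent 0, river 6
min |a| on river = 7

7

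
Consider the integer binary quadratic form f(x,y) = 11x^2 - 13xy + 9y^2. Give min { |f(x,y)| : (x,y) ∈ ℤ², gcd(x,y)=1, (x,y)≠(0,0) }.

translate: b→9 (≡-13 mod 22), so (11,-13,9)→(11,9,7)
flip: (11,9,7)→(7,-9,11)
translate: b→5 (≡-9 mod 14), so (7,-9,11)→(7,5,9)
reduced (well bottom): (7,5,9) with a≤c, −a<b≤a
well minimum = a = 7

7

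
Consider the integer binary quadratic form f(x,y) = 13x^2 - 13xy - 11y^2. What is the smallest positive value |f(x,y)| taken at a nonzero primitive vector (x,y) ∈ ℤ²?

descent: ρ → (-11,13,13)  [lands on river]
river: ρ → (13,13,-11)
river: ρ → (-11,9,15)
river: ρ → (15,21,-5)
river: ρ → (-5,19,19)
river: ρ → (19,19,-5)
river: ρ → (-5,21,15)
river: ρ → (15,9,-11)
closes: descent 1, river 8
min |a| on river = 5

5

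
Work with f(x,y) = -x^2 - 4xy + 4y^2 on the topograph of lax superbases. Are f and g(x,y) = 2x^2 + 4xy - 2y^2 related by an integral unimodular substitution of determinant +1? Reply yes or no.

D₁ = 32, D₂ = 32
river cycle of f (length 2): (4, 4, -1), (-1, 4, 4)
river cycle of g (length 2): (-2, 4, 2), (2, 4, -2)
cycles differ ⇒ inequivalent

no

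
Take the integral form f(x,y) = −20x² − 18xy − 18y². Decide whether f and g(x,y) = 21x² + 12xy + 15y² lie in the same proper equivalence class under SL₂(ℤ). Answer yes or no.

D₁ = -1116, D₂ = -1116
f is negative-definite; reduce −f:
−f: flip: (20,18,18)→(18,-18,20)
−f: translate: b→18 (≡-18 mod 36), so (18,-18,20)→(18,18,20)
−f: reduced (well bottom): (18,18,20) with a≤c, −a<b≤a
flip sign back: reduced form of f is (-18,-18,-20)
g: flip: (21,12,15)→(15,-12,21)
g: reduced (well bottom): (15,-12,21) with a≤c, −a<b≤a
reduced forms (-18, -18, -20) vs (15, -12, 21) ⇒ inequivalent

no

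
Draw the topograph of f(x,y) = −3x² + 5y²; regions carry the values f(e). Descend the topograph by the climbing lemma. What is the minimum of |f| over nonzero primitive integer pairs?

descent: ρ → (5,0,-3)
descent: ρ → (-3,6,2)  [lands on river]
river: ρ → (2,6,-3)
closes: descent 2, river 2
min |a| on river = 2

2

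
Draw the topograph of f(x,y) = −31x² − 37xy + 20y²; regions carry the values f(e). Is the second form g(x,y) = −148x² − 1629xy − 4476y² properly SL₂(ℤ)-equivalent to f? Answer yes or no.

D₁ = 3849, D₂ = 3849
river cycle of f (length 60): (20, 37, -31), (-31, 25, 26), (26, 27, -30), (-30, 33, 23), (23, 59, -4), (-4, 61, 8), (8, 51, -39), (-39, 27, 20), (20, 53, -13), (-13, 51, 24), … (50 more)
river cycle of g (length 60): (-30, 33, 23), (23, 59, -4), (-4, 61, 8), (8, 51, -39), (-39, 27, 20), (20, 53, -13), (-13, 51, 24), (24, 45, -19), (-19, 31, 38), (38, 45, -12), … (50 more)
cycles coincide ⇒ equivalent

yes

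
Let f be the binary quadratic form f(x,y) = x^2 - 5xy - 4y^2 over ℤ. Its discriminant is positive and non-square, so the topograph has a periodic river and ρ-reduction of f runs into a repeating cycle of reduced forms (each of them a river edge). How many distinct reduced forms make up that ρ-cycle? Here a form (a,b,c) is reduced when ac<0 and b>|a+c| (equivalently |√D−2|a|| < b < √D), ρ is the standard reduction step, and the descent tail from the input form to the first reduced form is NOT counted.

D = 41, ⌊√D⌋ = 6
descent: ρ → (-4,5,1)  [lands on river]
river: ρ → (1,5,-4)
river: ρ → (-4,3,2)
river: ρ → (2,5,-2)
river: ρ → (-2,3,4)
river: ρ → (4,5,-1)
river: ρ → (-1,5,4)
river: ρ → (4,3,-2)
river: ρ → (-2,5,2)
river: ρ → (2,3,-4)
ρ-cycle length = 10 (tail of 1 descent step not counted)

10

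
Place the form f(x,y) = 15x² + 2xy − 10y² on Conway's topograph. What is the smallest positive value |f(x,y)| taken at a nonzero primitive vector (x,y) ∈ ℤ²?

descent: ρ → (-10,18,7)  [lands on river]
river: ρ → (7,24,-1)
river: ρ → (-1,24,7)
river: ρ → (7,18,-10)
river: ρ → (-10,22,3)
river: ρ → (3,20,-17)
river: ρ → (-17,14,6)
river: ρ → (6,22,-5)
river: ρ → (-5,18,14)
river: ρ → (14,10,-9)
river: ρ → (-9,8,15)
river: ρ → (15,22,-2)
river: ρ → (-2,22,15)
river: ρ → (15,8,-9)
river: ρ → (-9,10,14)
river: ρ → (14,18,-5)
river: ρ → (-5,22,6)
river: ρ → (6,14,-17)
river: ρ → (-17,20,3)
river: ρ → (3,22,-10)
closes: descent 1, river 20
min |a| on river = 1

1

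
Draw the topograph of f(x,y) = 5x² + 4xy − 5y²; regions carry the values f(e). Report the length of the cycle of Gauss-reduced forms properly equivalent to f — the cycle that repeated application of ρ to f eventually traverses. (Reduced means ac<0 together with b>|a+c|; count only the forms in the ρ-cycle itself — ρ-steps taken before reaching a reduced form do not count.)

D = 116, ⌊√D⌋ = 10
river: ρ → (-5,6,4)
river: ρ → (4,10,-1)
river: ρ → (-1,10,4)
river: ρ → (4,6,-5)
river: ρ → (-5,4,5)
river: ρ → (5,6,-4)
river: ρ → (-4,10,1)
river: ρ → (1,10,-4)
river: ρ → (-4,6,5)
river: ρ → (5,4,-5)
ρ-cycle length = 10 (tail of 0 descent steps not counted)

10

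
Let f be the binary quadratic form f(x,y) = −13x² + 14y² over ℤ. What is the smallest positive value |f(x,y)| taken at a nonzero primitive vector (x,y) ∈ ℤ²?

descent: ρ → (14,0,-13)
descent: ρ → (-13,26,1)  [lands on river]
river: ρ → (1,26,-13)
closes: descent 2, river 2
min |a| on river = 1

1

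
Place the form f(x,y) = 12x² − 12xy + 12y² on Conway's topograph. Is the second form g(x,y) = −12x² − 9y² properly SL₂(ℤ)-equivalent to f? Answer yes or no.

D₁ = -432, D₂ = -432
f: translate: b→12 (≡-12 mod 24), so (12,-12,12)→(12,12,12)
f: reduced (well bottom): (12,12,12) with a≤c, −a<b≤a
g is negative-definite; reduce −g:
−g: flip: (12,0,9)→(9,0,12)
−g: reduced (well bottom): (9,0,12) with a≤c, −a<b≤a
flip sign back: reduced form of g is (-9,0,-12)
reduced forms (12, 12, 12) vs (-9, 0, -12) ⇒ inequivalent

no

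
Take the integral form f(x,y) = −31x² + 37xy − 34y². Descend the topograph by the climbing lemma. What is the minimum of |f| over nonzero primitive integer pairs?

translate: b→25 (≡-37 mod 62), so (31,-37,34)→(31,25,28)
flip: (31,25,28)→(28,-25,31)
reduced (well bottom): (28,-25,31) with a≤c, −a<b≤a
well minimum |f| = |-28| = 28 (negative-definite)

28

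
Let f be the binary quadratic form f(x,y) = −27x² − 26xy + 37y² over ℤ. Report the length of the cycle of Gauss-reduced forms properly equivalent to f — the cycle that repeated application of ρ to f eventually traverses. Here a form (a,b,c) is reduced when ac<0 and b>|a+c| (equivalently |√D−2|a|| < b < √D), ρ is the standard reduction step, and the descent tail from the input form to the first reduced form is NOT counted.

D = 4672, ⌊√D⌋ = 68
descent: ρ → (37,26,-27)  [lands on river]
river: ρ → (-27,28,36)
river: ρ → (36,44,-19)
river: ρ → (-19,32,48)
river: ρ → (48,64,-3)
river: ρ → (-3,68,4)
river: ρ → (4,68,-3)
river: ρ → (-3,64,48)
river: ρ → (48,32,-19)
river: ρ → (-19,44,36)
river: ρ → (36,28,-27)
river: ρ → (-27,26,37)
river: ρ → (37,48,-16)
river: ρ → (-16,48,37)
ρ-cycle length = 14 (tail of 1 descent step not counted)

14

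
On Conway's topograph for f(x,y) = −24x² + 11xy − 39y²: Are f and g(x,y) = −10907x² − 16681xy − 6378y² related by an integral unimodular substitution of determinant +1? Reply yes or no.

D₁ = -3623, D₂ = -3623
f is negative-definite; reduce −f:
−f: reduced (well bottom): (24,-11,39) with a≤c, −a<b≤a
flip sign back: reduced form of f is (-24,11,-39)
g is negative-definite; reduce −g:
−g: translate: b→-5133 (≡16681 mod 21814), so (10907,16681,6378)→(10907,-5133,604)
−g: flip: (10907,-5133,604)→(604,5133,10907)
−g: translate: b→301 (≡5133 mod 1208), so (604,5133,10907)→(604,301,39)
−g: flip: (604,301,39)→(39,-301,604)
−g: translate: b→11 (≡-301 mod 78), so (39,-301,604)→(39,11,24)
−g: flip: (39,11,24)→(24,-11,39)
−g: reduced (well bottom): (24,-11,39) with a≤c, −a<b≤a
flip sign back: reduced form of g is (-24,11,-39)
reduced forms (-24, 11, -39) vs (-24, 11, -39) ⇒ equivalent

yes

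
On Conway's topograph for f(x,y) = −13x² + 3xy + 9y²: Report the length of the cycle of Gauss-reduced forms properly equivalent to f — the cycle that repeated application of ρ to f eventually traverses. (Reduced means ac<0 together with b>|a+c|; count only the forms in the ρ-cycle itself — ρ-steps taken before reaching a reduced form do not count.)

D = 477, ⌊√D⌋ = 21
descent: ρ → (9,15,-7)  [lands on river]
river: ρ → (-7,13,11)
river: ρ → (11,9,-9)
river: ρ → (-9,9,11)
river: ρ → (11,13,-7)
river: ρ → (-7,15,9)
river: ρ → (9,21,-1)
river: ρ → (-1,21,9)
ρ-cycle length = 8 (tail of 1 descent step not counted)

8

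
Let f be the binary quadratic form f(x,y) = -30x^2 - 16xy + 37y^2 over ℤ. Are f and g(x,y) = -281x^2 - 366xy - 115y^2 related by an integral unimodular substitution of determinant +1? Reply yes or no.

D₁ = 4696, D₂ = 4696
river cycle of f (length 46): (37, 16, -30), (-30, 44, 23), (23, 48, -26), (-26, 56, 15), (15, 64, -10), (-10, 56, 39), (39, 22, -27), (-27, 32, 34), (34, 36, -25), (-25, 64, 6), … (36 more)
river cycle of g (length 46): (-9, 58, 37), (37, 16, -30), (-30, 44, 23), (23, 48, -26), (-26, 56, 15), (15, 64, -10), (-10, 56, 39), (39, 22, -27), (-27, 32, 34), (34, 36, -25), … (36 more)
cycles coincide ⇒ equivalent

yes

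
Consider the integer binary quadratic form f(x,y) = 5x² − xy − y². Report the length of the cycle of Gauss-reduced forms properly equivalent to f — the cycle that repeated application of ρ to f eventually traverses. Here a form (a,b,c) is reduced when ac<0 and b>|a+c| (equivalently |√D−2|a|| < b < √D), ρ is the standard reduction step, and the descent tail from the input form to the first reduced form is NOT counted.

D = 21, ⌊√D⌋ = 4
descent: ρ → (-1,3,3)  [lands on river]
river: ρ → (3,3,-1)
ρ-cycle length = 2 (tail of 1 descent step not counted)

2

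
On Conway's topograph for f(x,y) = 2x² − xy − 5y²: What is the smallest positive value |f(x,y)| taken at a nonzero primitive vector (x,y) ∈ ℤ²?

descent: ρ → (-5,1,2)
descent: ρ → (2,3,-4)  [lands on river]
river: ρ → (-4,5,1)
river: ρ → (1,5,-4)
river: ρ → (-4,3,2)
river: ρ → (2,5,-2)
river: ρ → (-2,3,4)
river: ρ → (4,5,-1)
river: ρ → (-1,5,4)
river: ρ → (4,3,-2)
river: ρ → (-2,5,2)
closes: descent 2, river 10
min |a| on river = 1

1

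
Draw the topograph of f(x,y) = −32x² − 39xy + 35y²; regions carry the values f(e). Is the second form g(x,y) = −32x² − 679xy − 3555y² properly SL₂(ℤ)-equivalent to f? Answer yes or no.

D₁ = 6001, D₂ = 6001
river cycle of f (length 36): (35, 39, -32), (-32, 25, 42), (42, 59, -15), (-15, 61, 38), (38, 15, -38), (-38, 61, 15), (15, 59, -42), (-42, 25, 32), (32, 39, -35), (-35, 31, 36), … (26 more)
river cycle of g (length 36): (-32, 25, 42), (42, 59, -15), (-15, 61, 38), (38, 15, -38), (-38, 61, 15), (15, 59, -42), (-42, 25, 32), (32, 39, -35), (-35, 31, 36), (36, 41, -30), … (26 more)
cycles coincide ⇒ equivalent

yes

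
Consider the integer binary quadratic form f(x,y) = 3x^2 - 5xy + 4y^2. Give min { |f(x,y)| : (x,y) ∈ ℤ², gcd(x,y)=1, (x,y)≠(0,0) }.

translate: b→1 (≡-5 mod 6), so (3,-5,4)→(3,1,2)
flip: (3,1,2)→(2,-1,3)
reduced (well bottom): (2,-1,3) with a≤c, −a<b≤a
well minimum = a = 2

2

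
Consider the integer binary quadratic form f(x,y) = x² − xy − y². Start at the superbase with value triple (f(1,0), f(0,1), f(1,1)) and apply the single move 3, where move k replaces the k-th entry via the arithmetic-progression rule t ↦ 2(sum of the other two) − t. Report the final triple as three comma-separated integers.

start (1,-1,-1) = (f(1,0),f(0,1),f(1,1))
replace slot 3: 2·(1+(-1)) − (-1) = 1 → (1,-1,1)

1,-1,1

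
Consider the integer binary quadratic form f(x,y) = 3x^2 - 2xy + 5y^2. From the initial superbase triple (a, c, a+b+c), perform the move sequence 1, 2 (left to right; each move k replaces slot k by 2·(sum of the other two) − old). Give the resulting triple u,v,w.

start (3,5,6) = (f(1,0),f(0,1),f(1,1))
replace slot 1: 2·(5+6) − 3 = 19 → (19,5,6)
replace slot 2: 2·(19+6) − 5 = 45 → (19,45,6)

19,45,6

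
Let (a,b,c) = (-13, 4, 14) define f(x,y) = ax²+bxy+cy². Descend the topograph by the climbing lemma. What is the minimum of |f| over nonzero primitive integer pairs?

river: ρ → (14,24,-3)
river: ρ → (-3,24,14)
river: ρ → (14,4,-13)
river: ρ → (-13,22,5)
river: ρ → (5,18,-21)
river: ρ → (-21,24,2)
river: ρ → (2,24,-21)
river: ρ → (-21,18,5)
river: ρ → (5,22,-13)
river: ρ → (-13,4,14)
closes: descent 0, river 10
min |a| on river = 2

2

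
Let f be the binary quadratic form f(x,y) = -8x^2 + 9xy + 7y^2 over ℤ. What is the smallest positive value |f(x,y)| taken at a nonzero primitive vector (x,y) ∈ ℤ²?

river: ρ → (7,5,-10)
river: ρ → (-10,15,2)
river: ρ → (2,17,-2)
river: ρ → (-2,15,10)
river: ρ → (10,5,-7)
river: ρ → (-7,9,8)
river: ρ → (8,7,-8)
river: ρ → (-8,9,7)
closes: descent 0, river 8
min |a| on river = 2

2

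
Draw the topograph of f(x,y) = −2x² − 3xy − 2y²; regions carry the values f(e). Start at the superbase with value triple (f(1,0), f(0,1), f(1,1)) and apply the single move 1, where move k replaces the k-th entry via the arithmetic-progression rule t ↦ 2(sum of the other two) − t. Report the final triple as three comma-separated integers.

start (-2,-2,-7) = (f(1,0),f(0,1),f(1,1))
replace slot 1: 2·((-2)+(-7)) − (-2) = -16 → (-16,-2,-7)

-16,-2,-7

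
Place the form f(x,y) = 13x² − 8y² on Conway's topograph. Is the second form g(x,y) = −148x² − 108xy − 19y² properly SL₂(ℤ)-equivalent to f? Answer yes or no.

D₁ = 416, D₂ = 416
river cycle of f (length 6): (-8, 16, 5), (5, 14, -11), (-11, 8, 8), (8, 8, -11), (-11, 14, 5), (5, 16, -8)
river cycle of g (length 6): (5, 16, -8), (-8, 16, 5), (5, 14, -11), (-11, 8, 8), (8, 8, -11), (-11, 14, 5)
cycles coincide ⇒ equivalent

yes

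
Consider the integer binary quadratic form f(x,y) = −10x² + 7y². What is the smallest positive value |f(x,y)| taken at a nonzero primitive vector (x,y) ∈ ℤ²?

descent: ρ → (7,14,-3)  [lands on river]
river: ρ → (-3,16,2)
river: ρ → (2,16,-3)
river: ρ → (-3,14,7)
closes: descent 1, river 4
min |a| on river = 2

2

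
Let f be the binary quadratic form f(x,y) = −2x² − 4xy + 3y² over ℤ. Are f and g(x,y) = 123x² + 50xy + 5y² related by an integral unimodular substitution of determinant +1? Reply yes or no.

D₁ = 40, D₂ = 40
river cycle of f (length 6): (3, 4, -2), (-2, 4, 3), (3, 2, -3), (-3, 4, 2), (2, 4, -3), (-3, 2, 3)
river cycle of g (length 6): (-2, 4, 3), (3, 2, -3), (-3, 4, 2), (2, 4, -3), (-3, 2, 3), (3, 4, -2)
cycles coincide ⇒ equivalent

yes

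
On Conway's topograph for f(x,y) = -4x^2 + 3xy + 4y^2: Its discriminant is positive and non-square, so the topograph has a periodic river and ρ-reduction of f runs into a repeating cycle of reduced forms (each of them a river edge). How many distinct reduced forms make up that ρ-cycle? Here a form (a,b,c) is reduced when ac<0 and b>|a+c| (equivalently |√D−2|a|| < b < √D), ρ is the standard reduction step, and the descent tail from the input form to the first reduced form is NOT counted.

D = 73, ⌊√D⌋ = 8
river: ρ → (4,5,-3)
river: ρ → (-3,7,2)
river: ρ → (2,5,-6)
river: ρ → (-6,7,1)
river: ρ → (1,7,-6)
river: ρ → (-6,5,2)
river: ρ → (2,7,-3)
river: ρ → (-3,5,4)
river: ρ → (4,3,-4)
river: ρ → (-4,5,3)
river: ρ → (3,7,-2)
river: ρ → (-2,5,6)
river: ρ → (6,7,-1)
river: ρ → (-1,7,6)
river: ρ → (6,5,-2)
river: ρ → (-2,7,3)
river: ρ → (3,5,-4)
river: ρ → (-4,3,4)
ρ-cycle length = 18 (tail of 0 descent steps not counted)

18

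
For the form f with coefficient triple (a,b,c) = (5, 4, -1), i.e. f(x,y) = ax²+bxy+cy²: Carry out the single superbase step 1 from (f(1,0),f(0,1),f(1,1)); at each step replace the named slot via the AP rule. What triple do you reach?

start (5,-1,8) = (f(1,0),f(0,1),f(1,1))
replace slot 1: 2·((-1)+8) − 5 = 9 → (9,-1,8)

9,-1,8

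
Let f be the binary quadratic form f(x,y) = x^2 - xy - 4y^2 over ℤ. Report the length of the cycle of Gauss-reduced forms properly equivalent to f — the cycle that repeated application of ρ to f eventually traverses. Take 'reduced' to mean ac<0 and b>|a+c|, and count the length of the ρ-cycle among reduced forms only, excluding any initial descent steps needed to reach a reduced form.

D = 17, ⌊√D⌋ = 4
descent: ρ → (-4,1,1)
descent: ρ → (1,3,-2)  [lands on river]
river: ρ → (-2,1,2)
river: ρ → (2,3,-1)
river: ρ → (-1,3,2)
river: ρ → (2,1,-2)
river: ρ → (-2,3,1)
ρ-cycle length = 6 (tail of 2 descent steps not counted)

6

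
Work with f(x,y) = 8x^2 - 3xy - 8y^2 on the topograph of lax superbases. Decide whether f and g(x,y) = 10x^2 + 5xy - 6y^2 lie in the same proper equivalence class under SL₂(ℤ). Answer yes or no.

D₁ = 265, D₂ = 265
river cycle of f (length 18): (-8, 3, 8), (8, 13, -3), (-3, 11, 12), (12, 13, -2), (-2, 15, 5), (5, 15, -2), (-2, 13, 12), (12, 11, -3), (-3, 13, 8), (8, 3, -8), … (8 more)
river cycle of g (length 22): (-6, 7, 9), (9, 11, -4), (-4, 13, 6), (6, 11, -6), (-6, 13, 4), (4, 11, -9), (-9, 7, 6), (6, 5, -10), (-10, 15, 1), (1, 15, -10), … (12 more)
cycles differ ⇒ inequivalent

no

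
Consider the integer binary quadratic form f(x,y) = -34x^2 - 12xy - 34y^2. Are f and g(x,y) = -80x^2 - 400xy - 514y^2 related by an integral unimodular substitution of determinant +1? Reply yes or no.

D₁ = -4480, D₂ = -4480
f is negative-definite; reduce −f:
−f: reduced (well bottom): (34,12,34) with a≤c, −a<b≤a
flip sign back: reduced form of f is (-34,-12,-34)
g is negative-definite; reduce −g:
−g: translate: b→80 (≡400 mod 160), so (80,400,514)→(80,80,34)
−g: flip: (80,80,34)→(34,-80,80)
−g: translate: b→-12 (≡-80 mod 68), so (34,-80,80)→(34,-12,34)
−g: flip: (34,-12,34)→(34,12,34)
−g: reduced (well bottom): (34,12,34) with a≤c, −a<b≤a
flip sign back: reduced form of g is (-34,-12,-34)
reduced forms (-34, -12, -34) vs (-34, -12, -34) ⇒ equivalent

yes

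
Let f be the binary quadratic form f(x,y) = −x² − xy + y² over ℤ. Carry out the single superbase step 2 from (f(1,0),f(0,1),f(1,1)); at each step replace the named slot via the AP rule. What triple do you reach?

start (-1,1,-1) = (f(1,0),f(0,1),f(1,1))
replace slot 2: 2·((-1)+(-1)) − 1 = -5 → (-1,-5,-1)

-1,-5,-1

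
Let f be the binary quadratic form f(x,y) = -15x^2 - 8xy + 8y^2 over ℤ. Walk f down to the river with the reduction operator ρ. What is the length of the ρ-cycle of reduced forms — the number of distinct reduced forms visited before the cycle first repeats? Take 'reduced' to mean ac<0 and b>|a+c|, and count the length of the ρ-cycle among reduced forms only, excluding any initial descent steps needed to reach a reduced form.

D = 544, ⌊√D⌋ = 23
descent: ρ → (8,8,-15)  [lands on river]
river: ρ → (-15,22,1)
river: ρ → (1,22,-15)
river: ρ → (-15,8,8)
ρ-cycle length = 4 (tail of 1 descent step not counted)

4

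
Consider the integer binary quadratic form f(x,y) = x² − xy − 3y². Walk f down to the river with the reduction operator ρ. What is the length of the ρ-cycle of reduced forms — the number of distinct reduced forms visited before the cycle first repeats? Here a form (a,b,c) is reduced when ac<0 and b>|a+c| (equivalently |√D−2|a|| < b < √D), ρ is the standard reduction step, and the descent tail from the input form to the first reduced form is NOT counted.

D = 13, ⌊√D⌋ = 3
descent: ρ → (-3,1,1)
descent: ρ → (1,3,-1)  [lands on river]
river: ρ → (-1,3,1)
ρ-cycle length = 2 (tail of 2 descent steps not counted)

2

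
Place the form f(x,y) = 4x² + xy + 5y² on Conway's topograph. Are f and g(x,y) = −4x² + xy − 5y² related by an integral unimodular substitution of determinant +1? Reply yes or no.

D₁ = -79, D₂ = -79
f: reduced (well bottom): (4,1,5) with a≤c, −a<b≤a
g is negative-definite; reduce −g:
−g: reduced (well bottom): (4,-1,5) with a≤c, −a<b≤a
flip sign back: reduced form of g is (-4,1,-5)
reduced forms (4, 1, 5) vs (-4, 1, -5) ⇒ inequivalent

no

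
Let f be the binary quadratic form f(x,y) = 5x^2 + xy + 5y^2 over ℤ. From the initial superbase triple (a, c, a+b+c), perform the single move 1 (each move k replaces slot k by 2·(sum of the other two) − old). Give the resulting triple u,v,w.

start (5,5,11) = (f(1,0),f(0,1),f(1,1))
replace slot 1: 2·(5+11) − 5 = 27 → (27,5,11)

27,5,11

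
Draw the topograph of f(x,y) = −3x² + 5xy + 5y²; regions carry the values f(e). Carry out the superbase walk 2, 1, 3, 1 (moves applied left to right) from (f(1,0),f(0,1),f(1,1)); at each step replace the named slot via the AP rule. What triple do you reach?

start (-3,5,7) = (f(1,0),f(0,1),f(1,1))
replace slot 2: 2·((-3)+7) − 5 = 3 → (-3,3,7)
replace slot 1: 2·(3+7) − (-3) = 23 → (23,3,7)
replace slot 3: 2·(23+3) − 7 = 45 → (23,3,45)
replace slot 1: 2·(3+45) − 23 = 73 → (73,3,45)

73,3,45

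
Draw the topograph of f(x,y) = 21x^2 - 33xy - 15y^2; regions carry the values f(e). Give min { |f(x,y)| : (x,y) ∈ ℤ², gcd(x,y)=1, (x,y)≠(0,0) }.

descent: ρ → (-15,33,21)  [lands on river]
river: ρ → (21,9,-27)
river: ρ → (-27,45,3)
river: ρ → (3,45,-27)
river: ρ → (-27,9,21)
river: ρ → (21,33,-15)
river: ρ → (-15,27,27)
river: ρ → (27,27,-15)
closes: descent 1, river 8
min |a| on river = 3

3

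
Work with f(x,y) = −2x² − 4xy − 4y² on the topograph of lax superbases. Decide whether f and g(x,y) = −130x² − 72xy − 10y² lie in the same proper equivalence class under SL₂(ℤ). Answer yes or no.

D₁ = -16, D₂ = -16
f is negative-definite; reduce −f:
−f: translate: b→0 (≡4 mod 4), so (2,4,4)→(2,0,2)
−f: reduced (well bottom): (2,0,2) with a≤c, −a<b≤a
flip sign back: reduced form of f is (-2,0,-2)
g is negative-definite; reduce −g:
−g: flip: (130,72,10)→(10,-72,130)
−g: translate: b→8 (≡-72 mod 20), so (10,-72,130)→(10,8,2)
−g: flip: (10,8,2)→(2,-8,10)
−g: translate: b→0 (≡-8 mod 4), so (2,-8,10)→(2,0,2)
−g: reduced (well bottom): (2,0,2) with a≤c, −a<b≤a
flip sign back: reduced form of g is (-2,0,-2)
reduced forms (-2, 0, -2) vs (-2, 0, -2) ⇒ equivalent

yes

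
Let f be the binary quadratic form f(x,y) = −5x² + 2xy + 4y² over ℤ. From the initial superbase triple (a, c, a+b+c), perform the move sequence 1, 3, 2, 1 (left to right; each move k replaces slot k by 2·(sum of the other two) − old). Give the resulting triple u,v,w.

start (-5,4,1) = (f(1,0),f(0,1),f(1,1))
replace slot 1: 2·(4+1) − (-5) = 15 → (15,4,1)
replace slot 3: 2·(15+4) − 1 = 37 → (15,4,37)
replace slot 2: 2·(15+37) − 4 = 100 → (15,100,37)
replace slot 1: 2·(100+37) − 15 = 259 → (259,100,37)

259,100,37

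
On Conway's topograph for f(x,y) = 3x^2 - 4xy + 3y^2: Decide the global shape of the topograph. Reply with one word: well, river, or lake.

D = b²−4ac = (-4)² − 4·3·3 = -20
D < 0 ⇒ definite ⇒ every region one sign ⇒ single well

well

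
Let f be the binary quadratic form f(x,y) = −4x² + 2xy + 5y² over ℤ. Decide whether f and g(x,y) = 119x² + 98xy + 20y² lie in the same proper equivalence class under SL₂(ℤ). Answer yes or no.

D₁ = 84, D₂ = 84
river cycle of f (length 6): (5, 8, -1), (-1, 8, 5), (5, 2, -4), (-4, 6, 3), (3, 6, -4), (-4, 2, 5)
river cycle of g (length 6): (3, 6, -4), (-4, 2, 5), (5, 8, -1), (-1, 8, 5), (5, 2, -4), (-4, 6, 3)
cycles coincide ⇒ equivalent

yes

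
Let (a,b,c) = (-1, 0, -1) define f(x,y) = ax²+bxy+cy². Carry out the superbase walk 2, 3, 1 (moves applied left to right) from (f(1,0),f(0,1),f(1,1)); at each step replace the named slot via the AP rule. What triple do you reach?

start (-1,-1,-2) = (f(1,0),f(0,1),f(1,1))
replace slot 2: 2·((-1)+(-2)) − (-1) = -5 → (-1,-5,-2)
replace slot 3: 2·((-1)+(-5)) − (-2) = -10 → (-1,-5,-10)
replace slot 1: 2·((-5)+(-10)) − (-1) = -29 → (-29,-5,-10)

-29,-5,-10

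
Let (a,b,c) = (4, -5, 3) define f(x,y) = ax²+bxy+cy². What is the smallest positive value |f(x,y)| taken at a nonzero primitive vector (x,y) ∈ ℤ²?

translate: b→3 (≡-5 mod 8), so (4,-5,3)→(4,3,2)
flip: (4,3,2)→(2,-3,4)
translate: b→1 (≡-3 mod 4), so (2,-3,4)→(2,1,3)
reduced (well bottom): (2,1,3) with a≤c, −a<b≤a
well minimum = a = 2

2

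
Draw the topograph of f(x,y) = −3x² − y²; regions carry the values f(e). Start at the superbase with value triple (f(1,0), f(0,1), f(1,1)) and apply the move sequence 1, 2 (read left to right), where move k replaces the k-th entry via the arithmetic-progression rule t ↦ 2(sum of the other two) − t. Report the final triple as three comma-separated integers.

start (-3,-1,-4) = (f(1,0),f(0,1),f(1,1))
replace slot 1: 2·((-1)+(-4)) − (-3) = -7 → (-7,-1,-4)
replace slot 2: 2·((-7)+(-4)) − (-1) = -21 → (-7,-21,-4)

-7,-21,-4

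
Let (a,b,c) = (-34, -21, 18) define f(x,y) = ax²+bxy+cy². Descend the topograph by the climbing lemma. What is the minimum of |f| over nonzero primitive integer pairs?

descent: ρ → (18,21,-34)  [lands on river]
river: ρ → (-34,47,5)
river: ρ → (5,53,-4)
river: ρ → (-4,51,18)
closes: descent 1, river 4
min |a| on river = 4

4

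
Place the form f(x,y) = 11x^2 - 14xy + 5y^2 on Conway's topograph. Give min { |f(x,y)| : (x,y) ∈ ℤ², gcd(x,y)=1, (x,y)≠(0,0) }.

translate: b→8 (≡-14 mod 22), so (11,-14,5)→(11,8,2)
flip: (11,8,2)→(2,-8,11)
translate: b→0 (≡-8 mod 4), so (2,-8,11)→(2,0,3)
reduced (well bottom): (2,0,3) with a≤c, −a<b≤a
well minimum = a = 2

2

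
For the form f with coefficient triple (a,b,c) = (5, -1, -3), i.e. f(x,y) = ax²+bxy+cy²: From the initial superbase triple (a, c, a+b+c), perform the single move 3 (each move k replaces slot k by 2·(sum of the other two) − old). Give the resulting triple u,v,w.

start (5,-3,1) = (f(1,0),f(0,1),f(1,1))
replace slot 3: 2·(5+(-3)) − 1 = 3 → (5,-3,3)

5,-3,3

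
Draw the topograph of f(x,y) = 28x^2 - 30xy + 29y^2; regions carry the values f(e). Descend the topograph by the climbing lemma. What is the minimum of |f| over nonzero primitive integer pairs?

translate: b→26 (≡-30 mod 56), so (28,-30,29)→(28,26,27)
flip: (28,26,27)→(27,-26,28)
reduced (well bottom): (27,-26,28) with a≤c, −a<b≤a
well minimum = a = 27

27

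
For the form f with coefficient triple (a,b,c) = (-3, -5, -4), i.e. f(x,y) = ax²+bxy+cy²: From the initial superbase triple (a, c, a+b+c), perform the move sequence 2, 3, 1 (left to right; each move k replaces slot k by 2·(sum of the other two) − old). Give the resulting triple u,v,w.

start (-3,-4,-12) = (f(1,0),f(0,1),f(1,1))
replace slot 2: 2·((-3)+(-12)) − (-4) = -26 → (-3,-26,-12)
replace slot 3: 2·((-3)+(-26)) − (-12) = -46 → (-3,-26,-46)
replace slot 1: 2·((-26)+(-46)) − (-3) = -141 → (-141,-26,-46)

-141,-26,-46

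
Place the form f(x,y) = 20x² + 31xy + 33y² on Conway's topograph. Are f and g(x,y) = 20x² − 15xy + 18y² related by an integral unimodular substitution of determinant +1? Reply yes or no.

D₁ = -1679, D₂ = -1215
discriminants differ ⇒ not SL₂(ℤ)-equivalent

no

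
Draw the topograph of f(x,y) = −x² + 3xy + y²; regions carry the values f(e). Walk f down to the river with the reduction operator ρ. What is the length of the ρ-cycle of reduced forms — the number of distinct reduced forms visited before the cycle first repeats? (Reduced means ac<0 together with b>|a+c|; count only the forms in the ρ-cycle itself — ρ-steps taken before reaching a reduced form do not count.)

D = 13, ⌊√D⌋ = 3
river: ρ → (1,3,-1)
river: ρ → (-1,3,1)
ρ-cycle length = 2 (tail of 0 descent steps not counted)

2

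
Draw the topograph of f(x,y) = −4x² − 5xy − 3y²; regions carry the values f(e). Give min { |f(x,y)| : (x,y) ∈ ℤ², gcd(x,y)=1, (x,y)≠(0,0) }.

translate: b→-3 (≡5 mod 8), so (4,5,3)→(4,-3,2)
flip: (4,-3,2)→(2,3,4)
translate: b→-1 (≡3 mod 4), so (2,3,4)→(2,-1,3)
reduced (well bottom): (2,-1,3) with a≤c, −a<b≤a
well minimum |f| = |-2| = 2 (negative-definite)

2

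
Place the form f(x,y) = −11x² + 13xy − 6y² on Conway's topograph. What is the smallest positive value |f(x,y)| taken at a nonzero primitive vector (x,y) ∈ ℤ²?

translate: b→9 (≡-13 mod 22), so (11,-13,6)→(11,9,4)
flip: (11,9,4)→(4,-9,11)
translate: b→-1 (≡-9 mod 8), so (4,-9,11)→(4,-1,6)
reduced (well bottom): (4,-1,6) with a≤c, −a<b≤a
well minimum |f| = |-4| = 4 (negative-definite)

4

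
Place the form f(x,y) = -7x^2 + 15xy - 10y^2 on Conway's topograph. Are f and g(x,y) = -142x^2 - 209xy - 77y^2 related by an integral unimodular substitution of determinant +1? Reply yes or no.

D₁ = -55, D₂ = -55
f is negative-definite; reduce −f:
−f: translate: b→-1 (≡-15 mod 14), so (7,-15,10)→(7,-1,2)
−f: flip: (7,-1,2)→(2,1,7)
−f: reduced (well bottom): (2,1,7) with a≤c, −a<b≤a
flip sign back: reduced form of f is (-2,-1,-7)
g is negative-definite; reduce −g:
−g: translate: b→-75 (≡209 mod 284), so (142,209,77)→(142,-75,10)
−g: flip: (142,-75,10)→(10,75,142)
−g: translate: b→-5 (≡75 mod 20), so (10,75,142)→(10,-5,2)
−g: flip: (10,-5,2)→(2,5,10)
−g: translate: b→1 (≡5 mod 4), so (2,5,10)→(2,1,7)
−g: reduced (well bottom): (2,1,7) with a≤c, −a<b≤a
flip sign back: reduced form of g is (-2,-1,-7)
reduced forms (-2, -1, -7) vs (-2, -1, -7) ⇒ equivalent

yes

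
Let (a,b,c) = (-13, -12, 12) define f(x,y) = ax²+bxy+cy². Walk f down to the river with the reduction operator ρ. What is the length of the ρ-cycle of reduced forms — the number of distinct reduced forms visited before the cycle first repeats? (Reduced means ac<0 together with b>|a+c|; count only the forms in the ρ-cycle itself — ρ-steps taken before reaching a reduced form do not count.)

D = 768, ⌊√D⌋ = 27
descent: ρ → (12,12,-13)  [lands on river]
river: ρ → (-13,14,11)
river: ρ → (11,8,-16)
river: ρ → (-16,24,3)
river: ρ → (3,24,-16)
river: ρ → (-16,8,11)
river: ρ → (11,14,-13)
river: ρ → (-13,12,12)
ρ-cycle length = 8 (tail of 1 descent step not counted)

8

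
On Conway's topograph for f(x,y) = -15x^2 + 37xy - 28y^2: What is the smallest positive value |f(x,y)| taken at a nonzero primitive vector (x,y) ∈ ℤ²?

translate: b→-7 (≡-37 mod 30), so (15,-37,28)→(15,-7,6)
flip: (15,-7,6)→(6,7,15)
translate: b→-5 (≡7 mod 12), so (6,7,15)→(6,-5,14)
reduced (well bottom): (6,-5,14) with a≤c, −a<b≤a
well minimum |f| = |-6| = 6 (negative-definite)

6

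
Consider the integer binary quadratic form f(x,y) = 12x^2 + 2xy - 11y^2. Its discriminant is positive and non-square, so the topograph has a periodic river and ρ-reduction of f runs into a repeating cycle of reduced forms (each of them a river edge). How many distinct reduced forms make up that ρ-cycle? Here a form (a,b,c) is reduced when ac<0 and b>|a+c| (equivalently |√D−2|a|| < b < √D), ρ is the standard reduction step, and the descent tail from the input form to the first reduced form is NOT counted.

D = 532, ⌊√D⌋ = 23
river: ρ → (-11,20,3)
river: ρ → (3,22,-4)
river: ρ → (-4,18,13)
river: ρ → (13,8,-9)
river: ρ → (-9,10,12)
river: ρ → (12,14,-7)
river: ρ → (-7,14,12)
river: ρ → (12,10,-9)
river: ρ → (-9,8,13)
river: ρ → (13,18,-4)
river: ρ → (-4,22,3)
river: ρ → (3,20,-11)
river: ρ → (-11,2,12)
river: ρ → (12,22,-1)
river: ρ → (-1,22,12)
river: ρ → (12,2,-11)
ρ-cycle length = 16 (tail of 0 descent steps not counted)

16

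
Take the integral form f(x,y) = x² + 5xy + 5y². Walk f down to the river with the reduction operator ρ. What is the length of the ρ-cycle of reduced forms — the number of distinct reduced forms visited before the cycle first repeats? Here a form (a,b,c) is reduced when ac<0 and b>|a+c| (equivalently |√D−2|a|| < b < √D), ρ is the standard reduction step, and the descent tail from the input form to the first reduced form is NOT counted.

D = 5, ⌊√D⌋ = 2
descent: ρ → (5,5,1)
descent: ρ → (1,1,-1)  [lands on river]
river: ρ → (-1,1,1)
ρ-cycle length = 2 (tail of 2 descent steps not counted)

2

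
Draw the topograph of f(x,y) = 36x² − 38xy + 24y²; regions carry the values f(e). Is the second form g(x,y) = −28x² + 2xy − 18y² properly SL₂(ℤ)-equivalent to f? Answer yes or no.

D₁ = -2012, D₂ = -2012
f: translate: b→34 (≡-38 mod 72), so (36,-38,24)→(36,34,22)
f: flip: (36,34,22)→(22,-34,36)
f: translate: b→10 (≡-34 mod 44), so (22,-34,36)→(22,10,24)
f: reduced (well bottom): (22,10,24) with a≤c, −a<b≤a
g is negative-definite; reduce −g:
−g: flip: (28,-2,18)→(18,2,28)
−g: reduced (well bottom): (18,2,28) with a≤c, −a<b≤a
flip sign back: reduced form of g is (-18,-2,-28)
reduced forms (22, 10, 24) vs (-18, -2, -28) ⇒ inequivalent

no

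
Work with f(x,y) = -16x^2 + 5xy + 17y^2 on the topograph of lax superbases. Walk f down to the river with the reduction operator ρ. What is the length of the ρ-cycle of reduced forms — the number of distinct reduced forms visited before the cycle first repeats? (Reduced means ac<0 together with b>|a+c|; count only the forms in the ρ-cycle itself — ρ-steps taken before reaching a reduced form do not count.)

D = 1113, ⌊√D⌋ = 33
river: ρ → (17,29,-4)
river: ρ → (-4,27,24)
river: ρ → (24,21,-7)
river: ρ → (-7,21,24)
river: ρ → (24,27,-4)
river: ρ → (-4,29,17)
river: ρ → (17,5,-16)
river: ρ → (-16,27,6)
river: ρ → (6,33,-1)
river: ρ → (-1,33,6)
river: ρ → (6,27,-16)
river: ρ → (-16,5,17)
ρ-cycle length = 12 (tail of 0 descent steps not counted)

12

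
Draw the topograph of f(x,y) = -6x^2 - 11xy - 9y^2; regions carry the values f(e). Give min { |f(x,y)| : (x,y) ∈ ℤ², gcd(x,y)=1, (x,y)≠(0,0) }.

translate: b→-1 (≡11 mod 12), so (6,11,9)→(6,-1,4)
flip: (6,-1,4)→(4,1,6)
reduced (well bottom): (4,1,6) with a≤c, −a<b≤a
well minimum |f| = |-4| = 4 (negative-definite)

4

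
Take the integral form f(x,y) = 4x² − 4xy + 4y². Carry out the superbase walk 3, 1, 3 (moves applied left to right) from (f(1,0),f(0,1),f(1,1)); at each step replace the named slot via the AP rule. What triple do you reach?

start (4,4,4) = (f(1,0),f(0,1),f(1,1))
replace slot 3: 2·(4+4) − 4 = 12 → (4,4,12)
replace slot 1: 2·(4+12) − 4 = 28 → (28,4,12)
replace slot 3: 2·(28+4) − 12 = 52 → (28,4,52)

28,4,52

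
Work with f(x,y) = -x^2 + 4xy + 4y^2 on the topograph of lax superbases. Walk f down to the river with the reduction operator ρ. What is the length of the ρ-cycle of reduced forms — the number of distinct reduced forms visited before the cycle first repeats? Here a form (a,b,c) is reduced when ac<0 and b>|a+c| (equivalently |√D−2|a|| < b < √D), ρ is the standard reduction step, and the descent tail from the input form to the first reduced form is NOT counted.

D = 32, ⌊√D⌋ = 5
river: ρ → (4,4,-1)
river: ρ → (-1,4,4)
ρ-cycle length = 2 (tail of 0 descent steps not counted)

2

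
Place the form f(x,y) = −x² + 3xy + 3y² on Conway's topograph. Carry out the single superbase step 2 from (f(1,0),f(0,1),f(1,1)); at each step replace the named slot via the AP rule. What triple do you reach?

start (-1,3,5) = (f(1,0),f(0,1),f(1,1))
replace slot 2: 2·((-1)+5) − 3 = 5 → (-1,5,5)

-1,5,5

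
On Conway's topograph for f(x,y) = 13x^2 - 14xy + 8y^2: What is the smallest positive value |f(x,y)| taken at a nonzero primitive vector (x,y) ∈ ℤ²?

translate: b→12 (≡-14 mod 26), so (13,-14,8)→(13,12,7)
flip: (13,12,7)→(7,-12,13)
translate: b→2 (≡-12 mod 14), so (7,-12,13)→(7,2,8)
reduced (well bottom): (7,2,8) with a≤c, −a<b≤a
well minimum = a = 7

7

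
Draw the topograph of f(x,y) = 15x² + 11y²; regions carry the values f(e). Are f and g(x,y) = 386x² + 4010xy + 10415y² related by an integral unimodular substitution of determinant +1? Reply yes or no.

D₁ = -660, D₂ = -660
f: flip: (15,0,11)→(11,0,15)
f: reduced (well bottom): (11,0,15) with a≤c, −a<b≤a
g: translate: b→150 (≡4010 mod 772), so (386,4010,10415)→(386,150,15)
g: flip: (386,150,15)→(15,-150,386)
g: translate: b→0 (≡-150 mod 30), so (15,-150,386)→(15,0,11)
g: flip: (15,0,11)→(11,0,15)
g: reduced (well bottom): (11,0,15) with a≤c, −a<b≤a
reduced forms (11, 0, 15) vs (11, 0, 15) ⇒ equivalent

yes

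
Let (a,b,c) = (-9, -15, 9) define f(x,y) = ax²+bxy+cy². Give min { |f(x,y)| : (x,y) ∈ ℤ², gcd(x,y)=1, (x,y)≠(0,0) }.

descent: ρ → (9,15,-9)  [lands on river]
river: ρ → (-9,21,3)
river: ρ → (3,21,-9)
river: ρ → (-9,15,9)
river: ρ → (9,21,-3)
river: ρ → (-3,21,9)
closes: descent 1, river 6
min |a| on river = 3

3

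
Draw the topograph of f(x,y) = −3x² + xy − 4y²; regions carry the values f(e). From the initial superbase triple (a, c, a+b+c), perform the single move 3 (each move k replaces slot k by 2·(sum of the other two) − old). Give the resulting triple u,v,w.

start (-3,-4,-6) = (f(1,0),f(0,1),f(1,1))
replace slot 3: 2·((-3)+(-4)) − (-6) = -8 → (-3,-4,-8)

-3,-4,-8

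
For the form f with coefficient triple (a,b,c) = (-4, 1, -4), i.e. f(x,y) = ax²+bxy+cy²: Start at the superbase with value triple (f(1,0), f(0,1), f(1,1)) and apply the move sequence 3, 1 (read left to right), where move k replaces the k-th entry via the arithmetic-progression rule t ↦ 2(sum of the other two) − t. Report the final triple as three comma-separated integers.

start (-4,-4,-7) = (f(1,0),f(0,1),f(1,1))
replace slot 3: 2·((-4)+(-4)) − (-7) = -9 → (-4,-4,-9)
replace slot 1: 2·((-4)+(-9)) − (-4) = -22 → (-22,-4,-9)

-22,-4,-9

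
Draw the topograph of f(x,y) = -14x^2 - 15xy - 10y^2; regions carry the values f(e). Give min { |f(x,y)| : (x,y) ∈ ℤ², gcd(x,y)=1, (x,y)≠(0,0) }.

translate: b→-13 (≡15 mod 28), so (14,15,10)→(14,-13,9)
flip: (14,-13,9)→(9,13,14)
translate: b→-5 (≡13 mod 18), so (9,13,14)→(9,-5,10)
reduced (well bottom): (9,-5,10) with a≤c, −a<b≤a
well minimum |f| = |-9| = 9 (negative-definite)

9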